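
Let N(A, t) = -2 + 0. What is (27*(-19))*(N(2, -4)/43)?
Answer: 1026/43 ≈ 23.860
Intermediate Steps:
N(A, t) = -2
(27*(-19))*(N(2, -4)/43) = (27*(-19))*(-2/43) = -(-1026)/43 = -513*(-2/43) = 1026/43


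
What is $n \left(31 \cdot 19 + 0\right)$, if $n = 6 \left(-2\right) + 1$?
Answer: $-6479$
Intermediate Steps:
$n = -11$ ($n = -12 + 1 = -11$)
$n \left(31 \cdot 19 + 0\right) = - 11 \left(31 \cdot 19 + 0\right) = - 11 \left(589 + 0\right) = \left(-11\right) 589 = -6479$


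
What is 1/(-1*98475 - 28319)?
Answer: -1/126794 ≈ -7.8868e-6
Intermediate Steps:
1/(-1*98475 - 28319) = 1/(-98475 - 28319) = 1/(-126794) = -1/126794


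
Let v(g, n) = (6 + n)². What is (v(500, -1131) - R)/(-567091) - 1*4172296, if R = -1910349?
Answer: -2366074686910/567091 ≈ -4.1723e+6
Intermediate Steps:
(v(500, -1131) - R)/(-567091) - 1*4172296 = ((6 - 1131)² - 1*(-1910349))/(-567091) - 1*4172296 = ((-1125)² + 1910349)*(-1/567091) - 4172296 = (1265625 + 1910349)*(-1/567091) - 4172296 = 3175974*(-1/567091) - 4172296 = -3175974/567091 - 4172296 = -2366074686910/567091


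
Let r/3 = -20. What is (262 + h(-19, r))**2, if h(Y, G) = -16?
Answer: 60516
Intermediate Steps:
r = -60 (r = 3*(-20) = -60)
(262 + h(-19, r))**2 = (262 - 16)**2 = 246**2 = 60516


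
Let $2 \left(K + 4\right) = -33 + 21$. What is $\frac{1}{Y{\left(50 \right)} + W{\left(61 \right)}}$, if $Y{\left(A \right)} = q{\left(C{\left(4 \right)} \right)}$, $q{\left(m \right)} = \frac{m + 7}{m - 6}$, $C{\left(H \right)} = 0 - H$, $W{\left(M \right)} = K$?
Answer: $- \frac{10}{103} \approx -0.097087$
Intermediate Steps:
$K = -10$ ($K = -4 + \frac{-33 + 21}{2} = -4 + \frac{1}{2} \left(-12\right) = -4 - 6 = -10$)
$W{\left(M \right)} = -10$
$C{\left(H \right)} = - H$
$q{\left(m \right)} = \frac{7 + m}{-6 + m}$
$Y{\left(A \right)} = - \frac{3}{10}$ ($Y{\left(A \right)} = \frac{7 - 4}{-6 - 4} = \frac{1}{-10} \cdot 3 = \left(- \frac{1}{10}\right) 3 = - \frac{3}{10}$)
$\frac{1}{Y{\left(50 \right)} + W{\left(61 \right)}} = \frac{1}{- \frac{3}{10} - 10} = \frac{1}{- \frac{103}{10}} = - \frac{10}{103}$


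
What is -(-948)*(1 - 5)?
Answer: -3792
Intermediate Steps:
-(-948)*(1 - 5) = -(-948)*(-4) = -316*12 = -3792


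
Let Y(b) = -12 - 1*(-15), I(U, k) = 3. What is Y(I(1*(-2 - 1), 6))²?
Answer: 9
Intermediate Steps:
Y(b) = 3 (Y(b) = -12 + 15 = 3)
Y(I(1*(-2 - 1), 6))² = 3² = 9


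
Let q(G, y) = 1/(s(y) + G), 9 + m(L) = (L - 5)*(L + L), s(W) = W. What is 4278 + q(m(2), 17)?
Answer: 17111/4 ≈ 4277.8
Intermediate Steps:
m(L) = -9 + 2*L*(-5 + L) (m(L) = -9 + (L - 5)*(L + L) = -9 + (-5 + L)*(2*L) = -9 + 2*L*(-5 + L))
q(G, y) = 1/(G + y) (q(G, y) = 1/(y + G) = 1/(G + y))
4278 + q(m(2), 17) = 4278 + 1/((-9 - 10*2 + 2*2²) + 17) = 4278 + 1/((-9 - 20 + 2*4) + 17) = 4278 + 1/((-9 - 20 + 8) + 17) = 4278 + 1/(-21 + 17) = 4278 + 1/(-4) = 4278 - ¼ = 17111/4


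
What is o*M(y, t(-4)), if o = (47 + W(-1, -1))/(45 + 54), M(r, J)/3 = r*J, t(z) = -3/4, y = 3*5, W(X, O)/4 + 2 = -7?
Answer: -15/4 ≈ -3.7500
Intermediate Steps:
W(X, O) = -36 (W(X, O) = -8 + 4*(-7) = -8 - 28 = -36)
y = 15
t(z) = -3/4 (t(z) = -3*1/4 = -3/4)
M(r, J) = 3*J*r (M(r, J) = 3*(r*J) = 3*(J*r) = 3*J*r)
o = 1/9 (o = (47 - 36)/(45 + 54) = 11/99 = 11*(1/99) = 1/9 ≈ 0.11111)
o*M(y, t(-4)) = (3*(-3/4)*15)/9 = (1/9)*(-135/4) = -15/4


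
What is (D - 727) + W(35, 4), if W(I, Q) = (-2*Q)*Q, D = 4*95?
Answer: -379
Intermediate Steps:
D = 380
W(I, Q) = -2*Q²
(D - 727) + W(35, 4) = (380 - 727) - 2*4² = -347 - 2*16 = -347 - 32 = -379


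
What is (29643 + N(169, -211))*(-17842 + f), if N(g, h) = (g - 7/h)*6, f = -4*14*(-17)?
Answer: -109255819410/211 ≈ -5.1780e+8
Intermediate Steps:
f = 952 (f = -56*(-17) = 952)
N(g, h) = -42/h + 6*g
(29643 + N(169, -211))*(-17842 + f) = (29643 + (-42/(-211) + 6*169))*(-17842 + 952) = (29643 + (-42*(-1/211) + 1014))*(-16890) = (29643 + (42/211 + 1014))*(-16890) = (29643 + 213996/211)*(-16890) = (6468669/211)*(-16890) = -109255819410/211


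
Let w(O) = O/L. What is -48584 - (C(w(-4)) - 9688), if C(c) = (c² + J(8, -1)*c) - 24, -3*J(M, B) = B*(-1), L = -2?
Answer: -116626/3 ≈ -38875.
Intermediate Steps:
J(M, B) = B/3 (J(M, B) = -B*(-1)/3 = -(-1)*B/3 = B/3)
w(O) = -O/2 (w(O) = O/(-2) = O*(-½) = -O/2)
C(c) = -24 + c² - c/3 (C(c) = (c² + ((⅓)*(-1))*c) - 24 = (c² - c/3) - 24 = -24 + c² - c/3)
-48584 - (C(w(-4)) - 9688) = -48584 - ((-24 + (-½*(-4))² - (-1)*(-4)/6) - 9688) = -48584 - ((-24 + 2² - ⅓*2) - 9688) = -48584 - ((-24 + 4 - ⅔) - 9688) = -48584 - (-62/3 - 9688) = -48584 - 1*(-29126/3) = -48584 + 29126/3 = -116626/3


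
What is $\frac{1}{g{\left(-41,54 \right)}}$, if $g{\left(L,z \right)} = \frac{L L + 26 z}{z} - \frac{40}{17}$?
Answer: $\frac{918}{50285} \approx 0.018256$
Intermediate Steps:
$g{\left(L,z \right)} = - \frac{40}{17} + \frac{L^{2} + 26 z}{z}$ ($g{\left(L,z \right)} = \frac{L^{2} + 26 z}{z} - \frac{40}{17} = - \frac{40}{17} + \frac{L^{2} + 26 z}{z}$)
$\frac{1}{g{\left(-41,54 \right)}} = \frac{1}{\frac{402}{17} + \frac{\left(-41\right)^{2}}{54}} = \frac{1}{\frac{402}{17} + 1681 \cdot \frac{1}{54}} = \frac{1}{\frac{402}{17} + \frac{1681}{54}} = \frac{1}{\frac{50285}{918}} = \frac{918}{50285}$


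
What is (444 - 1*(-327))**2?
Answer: 594441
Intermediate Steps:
(444 - 1*(-327))**2 = (444 + 327)**2 = 771**2 = 594441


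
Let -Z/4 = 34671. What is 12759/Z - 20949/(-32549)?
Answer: 829999475/1504675172 ≈ 0.55161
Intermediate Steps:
Z = -138684 (Z = -4*34671 = -138684)
12759/Z - 20949/(-32549) = 12759/(-138684) - 20949/(-32549) = 12759*(-1/138684) - 20949*(-1/32549) = -4253/46228 + 20949/32549 = 829999475/1504675172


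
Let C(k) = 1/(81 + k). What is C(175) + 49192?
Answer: 12593153/256 ≈ 49192.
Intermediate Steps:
C(175) + 49192 = 1/(81 + 175) + 49192 = 1/256 + 49192 = 12593153/256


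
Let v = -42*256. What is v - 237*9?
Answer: -12885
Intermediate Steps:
v = -10752
v - 237*9 = -10752 - 237*9 = -10752 - 1*2133 = -10752 - 2133 = -12885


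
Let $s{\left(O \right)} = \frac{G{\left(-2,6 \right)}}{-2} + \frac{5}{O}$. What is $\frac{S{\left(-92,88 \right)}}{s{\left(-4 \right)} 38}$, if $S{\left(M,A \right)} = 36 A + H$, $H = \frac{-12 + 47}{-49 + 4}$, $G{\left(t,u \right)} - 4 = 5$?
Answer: $- \frac{57010}{3933} \approx -14.495$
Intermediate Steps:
$G{\left(t,u \right)} = 9$ ($G{\left(t,u \right)} = 4 + 5 = 9$)
$H = - \frac{7}{9}$ ($H = \frac{35}{-45} = 35 \left(- \frac{1}{45}\right) = - \frac{7}{9} \approx -0.77778$)
$s{\left(O \right)} = - \frac{9}{2} + \frac{5}{O}$ ($s{\left(O \right)} = \frac{9}{-2} + \frac{5}{O} = 9 \left(- \frac{1}{2}\right) + \frac{5}{O} = - \frac{9}{2} + \frac{5}{O}$)
$S{\left(M,A \right)} = - \frac{7}{9} + 36 A$ ($S{\left(M,A \right)} = 36 A - \frac{7}{9} = - \frac{7}{9} + 36 A$)
$\frac{S{\left(-92,88 \right)}}{s{\left(-4 \right)} 38} = \frac{- \frac{7}{9} + 36 \cdot 88}{\left(- \frac{9}{2} + \frac{5}{-4}\right) 38} = \frac{- \frac{7}{9} + 3168}{\left(- \frac{9}{2} + 5 \left(- \frac{1}{4}\right)\right) 38} = \frac{28505}{9 \left(- \frac{9}{2} - \frac{5}{4}\right) 38} = \frac{28505}{9 \left(\left(- \frac{23}{4}\right) 38\right)} = \frac{28505}{9 \left(- \frac{437}{2}\right)} = \frac{28505}{9} \left(- \frac{2}{437}\right) = - \frac{57010}{3933}$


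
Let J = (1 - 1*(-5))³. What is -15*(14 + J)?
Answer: -3450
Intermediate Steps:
J = 216 (J = (1 + 5)³ = 6³ = 216)
-15*(14 + J) = -15*(14 + 216) = -15*230 = -3450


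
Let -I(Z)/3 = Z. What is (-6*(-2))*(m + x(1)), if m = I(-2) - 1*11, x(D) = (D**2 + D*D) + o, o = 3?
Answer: 0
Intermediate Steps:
I(Z) = -3*Z
x(D) = 3 + 2*D**2 (x(D) = (D**2 + D*D) + 3 = (D**2 + D**2) + 3 = 2*D**2 + 3 = 3 + 2*D**2)
m = -5 (m = -3*(-2) - 1*11 = 6 - 11 = -5)
(-6*(-2))*(m + x(1)) = (-6*(-2))*(-5 + (3 + 2*1**2)) = 12*(-5 + (3 + 2*1)) = 12*(-5 + (3 + 2)) = 12*(-5 + 5) = 12*0 = 0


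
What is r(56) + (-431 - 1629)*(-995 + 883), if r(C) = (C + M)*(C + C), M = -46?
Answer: 231840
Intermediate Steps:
r(C) = 2*C*(-46 + C) (r(C) = (C - 46)*(C + C) = (-46 + C)*(2*C) = 2*C*(-46 + C))
r(56) + (-431 - 1629)*(-995 + 883) = 2*56*(-46 + 56) + (-431 - 1629)*(-995 + 883) = 2*56*10 - 2060*(-112) = 1120 + 230720 = 231840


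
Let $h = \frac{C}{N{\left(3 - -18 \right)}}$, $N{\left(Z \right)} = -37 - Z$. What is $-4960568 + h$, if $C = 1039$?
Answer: $- \frac{287713983}{58} \approx -4.9606 \cdot 10^{6}$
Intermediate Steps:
$h = - \frac{1039}{58}$ ($h = \frac{1}{-37 - \left(3 - -18\right)} 1039 = \frac{1}{-37 - \left(3 + 18\right)} 1039 = \frac{1}{-37 - 21} \cdot 1039 = \frac{1}{-58} \cdot 1039 = \left(- \frac{1}{58}\right) 1039 = - \frac{1039}{58} \approx -17.914$)
$-4960568 + h = -4960568 - \frac{1039}{58} = - \frac{287713983}{58}$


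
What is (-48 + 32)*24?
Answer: -384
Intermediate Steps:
(-48 + 32)*24 = -16*24 = -384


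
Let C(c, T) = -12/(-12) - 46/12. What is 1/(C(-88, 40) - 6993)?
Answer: -6/41975 ≈ -0.00014294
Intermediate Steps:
C(c, T) = -17/6 (C(c, T) = -12*(-1/12) - 46*1/12 = 1 - 23/6 = -17/6)
1/(C(-88, 40) - 6993) = 1/(-17/6 - 6993) = 1/(-41975/6) = -6/41975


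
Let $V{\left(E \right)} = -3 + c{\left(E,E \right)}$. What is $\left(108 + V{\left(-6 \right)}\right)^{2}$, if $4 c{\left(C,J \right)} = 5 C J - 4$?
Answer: $22201$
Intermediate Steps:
$c{\left(C,J \right)} = -1 + \frac{5 C J}{4}$ ($c{\left(C,J \right)} = \frac{5 C J - 4}{4} = \frac{-4 + 5 C J}{4} = -1 + \frac{5 C J}{4}$)
$V{\left(E \right)} = -4 + \frac{5 E^{2}}{4}$ ($V{\left(E \right)} = -3 + \left(-1 + \frac{5 E E}{4}\right) = -3 + \left(-1 + \frac{5 E^{2}}{4}\right) = -4 + \frac{5 E^{2}}{4}$)
$\left(108 + V{\left(-6 \right)}\right)^{2} = \left(108 - \left(4 - \frac{5 \left(-6\right)^{2}}{4}\right)\right)^{2} = \left(108 + \left(-4 + \frac{5}{4} \cdot 36\right)\right)^{2} = \left(108 + \left(-4 + 45\right)\right)^{2} = \left(108 + 41\right)^{2} = 149^{2} = 22201$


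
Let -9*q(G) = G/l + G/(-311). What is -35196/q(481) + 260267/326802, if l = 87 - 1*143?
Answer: -257548979064877/8241339522 ≈ -31251.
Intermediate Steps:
l = -56 (l = 87 - 143 = -56)
q(G) = 367*G/156744 (q(G) = -(G/(-56) + G/(-311))/9 = -(G*(-1/56) + G*(-1/311))/9 = -(-G/56 - G/311)/9 = -(-367)*G/156744 = 367*G/156744)
-35196/q(481) + 260267/326802 = -35196/((367/156744)*481) + 260267/326802 = -35196/176527/156744 + 260267*(1/326802) = -35196*156744/176527 + 37181/46686 = -5516761824/176527 + 37181/46686 = -257548979064877/8241339522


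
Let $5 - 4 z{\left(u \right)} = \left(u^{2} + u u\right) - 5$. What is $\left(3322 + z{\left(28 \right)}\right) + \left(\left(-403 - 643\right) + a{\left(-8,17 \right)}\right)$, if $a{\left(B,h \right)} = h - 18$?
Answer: $\frac{3771}{2} \approx 1885.5$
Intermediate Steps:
$a{\left(B,h \right)} = -18 + h$
$z{\left(u \right)} = \frac{5}{2} - \frac{u^{2}}{2}$ ($z{\left(u \right)} = \frac{5}{4} - \frac{\left(u^{2} + u u\right) - 5}{4} = \frac{5}{4} - \frac{\left(u^{2} + u^{2}\right) - 5}{4} = \frac{5}{4} - \frac{2 u^{2} - 5}{4} = \frac{5}{4} - \frac{-5 + 2 u^{2}}{4} = \frac{5}{4} - \left(- \frac{5}{4} + \frac{u^{2}}{2}\right) = \frac{5}{2} - \frac{u^{2}}{2}$)
$\left(3322 + z{\left(28 \right)}\right) + \left(\left(-403 - 643\right) + a{\left(-8,17 \right)}\right) = \left(3322 + \left(\frac{5}{2} - \frac{28^{2}}{2}\right)\right) + \left(\left(-403 - 643\right) + \left(-18 + 17\right)\right) = \left(3322 + \left(\frac{5}{2} - 392\right)\right) - 1047 = \left(3322 - \frac{779}{2}\right) - 1047 = \frac{5865}{2} - 1047 = \frac{3771}{2}$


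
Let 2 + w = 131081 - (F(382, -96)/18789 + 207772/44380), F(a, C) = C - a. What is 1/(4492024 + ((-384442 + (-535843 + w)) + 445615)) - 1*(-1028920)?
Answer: 889807731364528194115/864797779578898 ≈ 1.0289e+6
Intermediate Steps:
w = 27324276103828/208463955 (w = -2 + (131081 - ((-96 - 1*382)/18789 + 207772/44380)) = -2 + (131081 - ((-96 - 382)*(1/18789) + 207772*(1/44380))) = -2 + (131081 - (-478*1/18789 + 51943/11095)) = -2 + (131081 - (-478/18789 + 51943/11095)) = -2 + (131081 - 1*970653617/208463955) = -2 + (131081 - 970653617/208463955) = -2 + 27324693031738/208463955 = 27324276103828/208463955 ≈ 1.3107e+5)
1/(4492024 + ((-384442 + (-535843 + w)) + 445615)) - 1*(-1028920) = 1/(4492024 + ((-384442 + (-535843 + 27324276103828/208463955)) + 445615)) - 1*(-1028920) = 1/(4492024 + ((-384442 - 84379674935237/208463955) + 445615)) + 1028920 = 1/(4492024 + (-164521974723347/208463955 + 445615)) + 1028920 = 1/(4492024 - 71627309416022/208463955) + 1028920 = 1/(864797779578898/208463955) + 1028920 = 208463955/864797779578898 + 1028920 = 889807731364528194115/864797779578898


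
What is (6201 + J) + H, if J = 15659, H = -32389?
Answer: -10529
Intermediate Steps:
(6201 + J) + H = (6201 + 15659) - 32389 = 21860 - 32389 = -10529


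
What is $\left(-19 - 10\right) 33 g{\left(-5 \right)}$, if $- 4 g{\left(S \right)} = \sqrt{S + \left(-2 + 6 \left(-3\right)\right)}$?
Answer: $\frac{4785 i}{4} \approx 1196.3 i$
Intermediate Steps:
$g{\left(S \right)} = - \frac{\sqrt{-20 + S}}{4}$ ($g{\left(S \right)} = - \frac{\sqrt{S + \left(-2 + 6 \left(-3\right)\right)}}{4} = - \frac{\sqrt{S - 20}}{4} = - \frac{\sqrt{-20 + S}}{4}$)
$\left(-19 - 10\right) 33 g{\left(-5 \right)} = \left(-19 - 10\right) 33 \left(- \frac{\sqrt{-20 - 5}}{4}\right) = \left(-29\right) 33 \left(- \frac{\sqrt{-25}}{4}\right) = - 957 \left(- \frac{5 i}{4}\right) = \frac{4785 i}{4}$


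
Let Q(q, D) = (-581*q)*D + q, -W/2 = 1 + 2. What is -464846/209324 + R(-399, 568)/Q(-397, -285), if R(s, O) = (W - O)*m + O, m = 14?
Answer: -7639079175375/3440116543502 ≈ -2.2206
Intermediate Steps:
W = -6 (W = -2*(1 + 2) = -2*3 = -6)
R(s, O) = -84 - 13*O (R(s, O) = (-6 - O)*14 + O = (-84 - 14*O) + O = -84 - 13*O)
Q(q, D) = q - 581*D*q (Q(q, D) = -581*D*q + q = q - 581*D*q)
-464846/209324 + R(-399, 568)/Q(-397, -285) = -464846/209324 + (-84 - 13*568)/((-397*(1 - 581*(-285)))) = -464846*1/209324 + (-84 - 7384)/((-397*(1 + 165585))) = -232423/104662 - 7468/((-397*165586)) = -232423/104662 - 7468/(-65737642) = -232423/104662 - 7468*(-1/65737642) = -232423/104662 + 3734/32868821 = -7639079175375/3440116543502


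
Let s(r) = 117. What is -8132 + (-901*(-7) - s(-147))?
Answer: -1942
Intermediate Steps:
-8132 + (-901*(-7) - s(-147)) = -8132 + (-901*(-7) - 1*117) = -8132 + (6307 - 117) = -8132 + 6190 = -1942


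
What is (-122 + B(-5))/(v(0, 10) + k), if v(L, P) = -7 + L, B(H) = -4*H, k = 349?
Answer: -17/57 ≈ -0.29825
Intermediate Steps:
(-122 + B(-5))/(v(0, 10) + k) = (-122 - 4*(-5))/((-7 + 0) + 349) = (-122 + 20)/(-7 + 349) = -102/342 = -102*1/342 = -17/57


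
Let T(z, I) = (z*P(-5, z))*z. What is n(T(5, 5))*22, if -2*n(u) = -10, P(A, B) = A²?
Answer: 110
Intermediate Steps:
T(z, I) = 25*z² (T(z, I) = (z*(-5)²)*z = (z*25)*z = (25*z)*z = 25*z²)
n(u) = 5 (n(u) = -½*(-10) = 5)
n(T(5, 5))*22 = 5*22 = 110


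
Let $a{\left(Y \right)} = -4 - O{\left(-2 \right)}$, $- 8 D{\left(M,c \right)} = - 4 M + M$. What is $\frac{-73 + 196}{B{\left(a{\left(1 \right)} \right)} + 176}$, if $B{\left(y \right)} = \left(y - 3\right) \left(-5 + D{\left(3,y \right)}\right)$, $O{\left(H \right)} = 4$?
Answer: $\frac{328}{583} \approx 0.56261$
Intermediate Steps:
$D{\left(M,c \right)} = \frac{3 M}{8}$ ($D{\left(M,c \right)} = - \frac{- 4 M + M}{8} = - \frac{\left(-3\right) M}{8} = \frac{3 M}{8}$)
$a{\left(Y \right)} = -8$ ($a{\left(Y \right)} = -4 - 4 = -8$)
$B{\left(y \right)} = \frac{93}{8} - \frac{31 y}{8}$ ($B{\left(y \right)} = \left(y - 3\right) \left(-5 + \frac{3}{8} \cdot 3\right) = \left(-3 + y\right) \left(-5 + \frac{9}{8}\right) = \left(-3 + y\right) \left(- \frac{31}{8}\right) = \frac{93}{8} - \frac{31 y}{8}$)
$\frac{-73 + 196}{B{\left(a{\left(1 \right)} \right)} + 176} = \frac{-73 + 196}{\left(\frac{93}{8} - -31\right) + 176} = \frac{123}{\left(\frac{93}{8} + 31\right) + 176} = \frac{123}{\frac{341}{8} + 176} = \frac{123}{\frac{1749}{8}} = 123 \cdot \frac{8}{1749} = \frac{328}{583}$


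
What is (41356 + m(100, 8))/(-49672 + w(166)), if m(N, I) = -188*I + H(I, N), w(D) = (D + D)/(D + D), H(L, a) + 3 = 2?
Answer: -39851/49671 ≈ -0.80230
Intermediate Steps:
H(L, a) = -1 (H(L, a) = -3 + 2 = -1)
w(D) = 1 (w(D) = (2*D)/((2*D)) = (2*D)*(1/(2*D)) = 1)
m(N, I) = -1 - 188*I (m(N, I) = -188*I - 1 = -1 - 188*I)
(41356 + m(100, 8))/(-49672 + w(166)) = (41356 + (-1 - 188*8))/(-49672 + 1) = (41356 + (-1 - 1504))/(-49671) = (41356 - 1505)*(-1/49671) = 39851*(-1/49671) = -39851/49671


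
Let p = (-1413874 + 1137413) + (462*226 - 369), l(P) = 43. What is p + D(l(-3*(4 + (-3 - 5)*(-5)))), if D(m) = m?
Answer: -172375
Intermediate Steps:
p = -172418 (p = -276461 + (104412 - 369) = -276461 + 104043 = -172418)
p + D(l(-3*(4 + (-3 - 5)*(-5)))) = -172418 + 43 = -172375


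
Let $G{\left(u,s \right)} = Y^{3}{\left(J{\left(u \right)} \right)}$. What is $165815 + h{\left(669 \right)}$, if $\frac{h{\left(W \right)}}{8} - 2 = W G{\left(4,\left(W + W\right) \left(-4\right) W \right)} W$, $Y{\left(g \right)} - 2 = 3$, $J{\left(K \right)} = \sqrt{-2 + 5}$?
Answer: $447726831$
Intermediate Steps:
$J{\left(K \right)} = \sqrt{3}$
$Y{\left(g \right)} = 5$ ($Y{\left(g \right)} = 2 + 3 = 5$)
$G{\left(u,s \right)} = 125$ ($G{\left(u,s \right)} = 5^{3} = 125$)
$h{\left(W \right)} = 16 + 1000 W^{2}$ ($h{\left(W \right)} = 16 + 8 W 125 W = 16 + 8 \cdot 125 W W = 16 + 8 \cdot 125 W^{2} = 16 + 1000 W^{2}$)
$165815 + h{\left(669 \right)} = 165815 + \left(16 + 1000 \cdot 669^{2}\right) = 165815 + \left(16 + 1000 \cdot 447561\right) = 165815 + \left(16 + 447561000\right) = 165815 + 447561016 = 447726831$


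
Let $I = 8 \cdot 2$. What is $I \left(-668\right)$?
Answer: $-10688$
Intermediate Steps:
$I = 16$
$I \left(-668\right) = 16 \left(-668\right) = -10688$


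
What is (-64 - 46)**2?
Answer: 12100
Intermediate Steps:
(-64 - 46)**2 = (-110)**2 = 12100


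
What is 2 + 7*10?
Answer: 72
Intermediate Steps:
2 + 7*10 = 2 + 70 = 72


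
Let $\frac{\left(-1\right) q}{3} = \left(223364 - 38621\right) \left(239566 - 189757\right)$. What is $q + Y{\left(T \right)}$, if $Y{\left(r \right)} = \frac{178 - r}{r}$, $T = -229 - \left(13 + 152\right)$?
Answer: $- \frac{5438301675703}{197} \approx -2.7606 \cdot 10^{10}$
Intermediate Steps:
$T = -394$ ($T = -229 - 165 = -394$)
$Y{\left(r \right)} = \frac{178 - r}{r}$
$q = -27605592261$ ($q = - 3 \left(223364 - 38621\right) \left(239566 - 189757\right) = - 3 \cdot 184743 \cdot 49809 = \left(-3\right) 9201864087 = -27605592261$)
$q + Y{\left(T \right)} = -27605592261 + \frac{178 - -394}{-394} = -27605592261 - \frac{178 + 394}{394} = -27605592261 - \frac{286}{197} = - \frac{5438301675703}{197}$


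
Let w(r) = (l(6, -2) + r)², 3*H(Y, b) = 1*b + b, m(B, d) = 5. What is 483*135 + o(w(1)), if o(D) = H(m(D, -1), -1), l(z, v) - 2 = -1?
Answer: 195613/3 ≈ 65204.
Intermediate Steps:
l(z, v) = 1 (l(z, v) = 2 - 1 = 1)
H(Y, b) = 2*b/3 (H(Y, b) = (1*b + b)/3 = (b + b)/3 = (2*b)/3 = 2*b/3)
w(r) = (1 + r)²
o(D) = -⅔ (o(D) = (⅔)*(-1) = -⅔)
483*135 + o(w(1)) = 483*135 - ⅔ = 65205 - ⅔ = 195613/3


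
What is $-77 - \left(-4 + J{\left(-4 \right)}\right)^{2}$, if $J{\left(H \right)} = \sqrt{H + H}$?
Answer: $-85 + 16 i \sqrt{2} \approx -85.0 + 22.627 i$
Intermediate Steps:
$J{\left(H \right)} = \sqrt{2} \sqrt{H}$ ($J{\left(H \right)} = \sqrt{2 H} = \sqrt{2} \sqrt{H}$)
$-77 - \left(-4 + J{\left(-4 \right)}\right)^{2} = -77 - \left(-4 + \sqrt{2} \sqrt{-4}\right)^{2} = -77 - \left(-4 + \sqrt{2} \cdot 2 i\right)^{2} = -77 - \left(-4 + 2 i \sqrt{2}\right)^{2}$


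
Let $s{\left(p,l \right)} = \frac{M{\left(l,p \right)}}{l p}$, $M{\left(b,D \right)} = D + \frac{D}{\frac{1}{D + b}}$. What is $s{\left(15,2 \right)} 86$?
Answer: $774$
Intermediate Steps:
$M{\left(b,D \right)} = D + D \left(D + b\right)$
$s{\left(p,l \right)} = \frac{1 + l + p}{l}$ ($s{\left(p,l \right)} = \frac{p \left(1 + p + l\right)}{l p} = p \left(1 + l + p\right) \frac{1}{l p} = \frac{1 + l + p}{l}$)
$s{\left(15,2 \right)} 86 = \frac{1 + 2 + 15}{2} \cdot 86 = \frac{1}{2} \cdot 18 \cdot 86 = 9 \cdot 86 = 774$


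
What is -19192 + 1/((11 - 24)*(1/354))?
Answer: -249850/13 ≈ -19219.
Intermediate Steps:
-19192 + 1/((11 - 24)*(1/354)) = -19192 + 1/((-13)*(1/354)) = -19192 - 1/13*354 = -19192 - 354/13 = -249850/13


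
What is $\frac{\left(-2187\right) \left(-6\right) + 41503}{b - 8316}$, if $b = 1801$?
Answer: $- \frac{10925}{1303} \approx -8.3845$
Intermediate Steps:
$\frac{\left(-2187\right) \left(-6\right) + 41503}{b - 8316} = \frac{\left(-2187\right) \left(-6\right) + 41503}{1801 - 8316} = \frac{13122 + 41503}{-6515} = 54625 \left(- \frac{1}{6515}\right) = - \frac{10925}{1303}$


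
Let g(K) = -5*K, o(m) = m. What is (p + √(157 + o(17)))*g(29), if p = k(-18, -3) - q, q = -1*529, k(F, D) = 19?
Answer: -79460 - 145*√174 ≈ -81373.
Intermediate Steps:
q = -529
p = 548 (p = 19 - 1*(-529) = 19 + 529 = 548)
(p + √(157 + o(17)))*g(29) = (548 + √(157 + 17))*(-5*29) = (548 + √174)*(-145) = -79460 - 145*√174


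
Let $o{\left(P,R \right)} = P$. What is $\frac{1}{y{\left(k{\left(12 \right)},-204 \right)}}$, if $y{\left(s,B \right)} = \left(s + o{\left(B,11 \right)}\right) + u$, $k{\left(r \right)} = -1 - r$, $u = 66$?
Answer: $- \frac{1}{151} \approx -0.0066225$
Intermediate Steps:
$y{\left(s,B \right)} = 66 + B + s$ ($y{\left(s,B \right)} = \left(s + B\right) + 66 = \left(B + s\right) + 66 = 66 + B + s$)
$\frac{1}{y{\left(k{\left(12 \right)},-204 \right)}} = \frac{1}{66 - 204 - 13} = \frac{1}{-151} = - \frac{1}{151}$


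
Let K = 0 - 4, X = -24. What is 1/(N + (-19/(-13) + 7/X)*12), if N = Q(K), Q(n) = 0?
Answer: 26/365 ≈ 0.071233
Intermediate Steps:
K = -4
N = 0
1/(N + (-19/(-13) + 7/X)*12) = 1/(0 + (-19/(-13) + 7/(-24))*12) = 1/(0 + (-19*(-1/13) + 7*(-1/24))*12) = 1/(0 + (19/13 - 7/24)*12) = 1/(0 + (365/312)*12) = 1/(0 + 365/26) = 1/(365/26) = 26/365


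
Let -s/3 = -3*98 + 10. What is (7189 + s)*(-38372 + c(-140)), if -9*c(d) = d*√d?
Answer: -308549252 + 2251480*I*√35/9 ≈ -3.0855e+8 + 1.48e+6*I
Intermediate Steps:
s = 852 (s = -3*(-3*98 + 10) = -3*(-294 + 10) = -3*(-284) = 852)
c(d) = -d^(3/2)/9 (c(d) = -d*√d/9 = -d^(3/2)/9)
(7189 + s)*(-38372 + c(-140)) = (7189 + 852)*(-38372 - (-280)*I*√35/9) = 8041*(-38372 - (-280)*I*√35/9) = 8041*(-38372 + 280*I*√35/9) = -308549252 + 2251480*I*√35/9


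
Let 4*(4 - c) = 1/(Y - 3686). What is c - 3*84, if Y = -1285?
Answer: -4931231/19884 ≈ -248.00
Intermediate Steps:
c = 79537/19884 (c = 4 - 1/(4*(-1285 - 3686)) = 4 - ¼/(-4971) = 4 - ¼*(-1/4971) = 4 + 1/19884 = 79537/19884 ≈ 4.0001)
c - 3*84 = 79537/19884 - 3*84 = 79537/19884 - 252 = -4931231/19884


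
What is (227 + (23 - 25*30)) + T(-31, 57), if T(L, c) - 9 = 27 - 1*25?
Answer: -489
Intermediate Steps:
T(L, c) = 11 (T(L, c) = 9 + (27 - 1*25) = 9 + (27 - 25) = 9 + 2 = 11)
(227 + (23 - 25*30)) + T(-31, 57) = (227 + (23 - 25*30)) + 11 = (227 + (23 - 750)) + 11 = (227 - 727) + 11 = -500 + 11 = -489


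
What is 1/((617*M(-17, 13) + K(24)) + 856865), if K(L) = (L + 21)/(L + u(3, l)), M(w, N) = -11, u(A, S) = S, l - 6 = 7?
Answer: 37/31452931 ≈ 1.1764e-6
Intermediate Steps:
l = 13 (l = 6 + 7 = 13)
K(L) = (21 + L)/(13 + L) (K(L) = (L + 21)/(L + 13) = (21 + L)/(13 + L))
1/((617*M(-17, 13) + K(24)) + 856865) = 1/((617*(-11) + (21 + 24)/(13 + 24)) + 856865) = 1/((-6787 + 45/37) + 856865) = 1/(-251074/37 + 856865) = 1/(31452931/37) = 37/31452931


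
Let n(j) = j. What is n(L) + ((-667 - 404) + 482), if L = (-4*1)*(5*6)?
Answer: -709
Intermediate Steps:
L = -120 (L = -4*30 = -120)
n(L) + ((-667 - 404) + 482) = -120 + ((-667 - 404) + 482) = -120 + (-1071 + 482) = -120 - 589 = -709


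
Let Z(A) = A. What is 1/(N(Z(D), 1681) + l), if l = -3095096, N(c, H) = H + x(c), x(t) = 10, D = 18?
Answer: -1/3093405 ≈ -3.2327e-7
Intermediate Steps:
N(c, H) = 10 + H (N(c, H) = H + 10 = 10 + H)
1/(N(Z(D), 1681) + l) = 1/((10 + 1681) - 3095096) = 1/(1691 - 3095096) = 1/(-3093405) = -1/3093405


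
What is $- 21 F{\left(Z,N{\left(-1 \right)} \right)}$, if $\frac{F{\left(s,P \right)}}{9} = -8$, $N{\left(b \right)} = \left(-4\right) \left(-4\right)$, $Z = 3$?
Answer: $1512$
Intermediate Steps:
$N{\left(b \right)} = 16$
$F{\left(s,P \right)} = -72$ ($F{\left(s,P \right)} = 9 \left(-8\right) = -72$)
$- 21 F{\left(Z,N{\left(-1 \right)} \right)} = \left(-21\right) \left(-72\right) = 1512$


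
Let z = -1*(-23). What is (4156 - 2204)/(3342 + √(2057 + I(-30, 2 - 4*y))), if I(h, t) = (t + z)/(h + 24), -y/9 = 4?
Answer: 39141504/67001611 - 1952*√73038/67001611 ≈ 0.57631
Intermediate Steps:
z = 23
y = -36 (y = -9*4 = -36)
I(h, t) = (23 + t)/(24 + h) (I(h, t) = (t + 23)/(h + 24) = (23 + t)/(24 + h))
(4156 - 2204)/(3342 + √(2057 + I(-30, 2 - 4*y))) = (4156 - 2204)/(3342 + √(2057 + (23 + (2 - 4*(-36)))/(24 - 30))) = 1952/(3342 + √(2057 + (23 + (2 + 144))/(-6))) = 1952/(3342 + √(2057 - (23 + 146)/6)) = 1952/(3342 + √(2057 - ⅙*169)) = 1952/(3342 + √(2057 - 169/6)) = 1952/(3342 + √(12173/6)) = 1952/(3342 + √73038/6)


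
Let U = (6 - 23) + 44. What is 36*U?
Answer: 972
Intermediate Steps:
U = 27 (U = -17 + 44 = 27)
36*U = 36*27 = 972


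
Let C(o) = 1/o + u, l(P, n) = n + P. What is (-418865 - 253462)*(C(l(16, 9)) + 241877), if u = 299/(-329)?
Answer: -1337548296283533/8225 ≈ -1.6262e+11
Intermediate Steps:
l(P, n) = P + n
u = -299/329 (u = 299*(-1/329) = -299/329 ≈ -0.90881)
C(o) = -299/329 + 1/o (C(o) = 1/o - 299/329 = -299/329 + 1/o)
(-418865 - 253462)*(C(l(16, 9)) + 241877) = (-418865 - 253462)*((-299/329 + 1/(16 + 9)) + 241877) = -672327*((-299/329 + 1/25) + 241877) = -672327*(-7146/8225 + 241877) = -672327*1989431179/8225 = -1337548296283533/8225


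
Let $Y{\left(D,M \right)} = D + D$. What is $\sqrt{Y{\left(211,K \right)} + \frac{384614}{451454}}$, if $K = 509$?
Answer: $\frac{\sqrt{21545439221427}}{225727} \approx 20.563$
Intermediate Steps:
$Y{\left(D,M \right)} = 2 D$
$\sqrt{Y{\left(211,K \right)} + \frac{384614}{451454}} = \sqrt{2 \cdot 211 + \frac{384614}{451454}} = \sqrt{422 + 384614 \cdot \frac{1}{451454}} = \sqrt{422 + \frac{192307}{225727}} = \sqrt{\frac{95449101}{225727}} = \frac{\sqrt{21545439221427}}{225727}$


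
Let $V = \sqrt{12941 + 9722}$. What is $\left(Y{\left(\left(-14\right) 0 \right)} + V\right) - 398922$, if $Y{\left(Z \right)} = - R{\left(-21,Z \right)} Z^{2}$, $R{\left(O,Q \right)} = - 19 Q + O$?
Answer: $-398922 + \sqrt{22663} \approx -3.9877 \cdot 10^{5}$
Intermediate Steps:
$R{\left(O,Q \right)} = O - 19 Q$
$Y{\left(Z \right)} = - Z^{2} \left(-21 - 19 Z\right)$ ($Y{\left(Z \right)} = - \left(-21 - 19 Z\right) Z^{2} = - Z^{2} \left(-21 - 19 Z\right)$)
$V = \sqrt{22663} \approx 150.54$
$\left(Y{\left(\left(-14\right) 0 \right)} + V\right) - 398922 = \left(\left(\left(-14\right) 0\right)^{2} \left(21 + 19 \left(\left(-14\right) 0\right)\right) + \sqrt{22663}\right) - 398922 = \left(0^{2} \left(21 + 19 \cdot 0\right) + \sqrt{22663}\right) - 398922 = \left(0 \left(21 + 0\right) + \sqrt{22663}\right) - 398922 = \left(0 \cdot 21 + \sqrt{22663}\right) - 398922 = \left(0 + \sqrt{22663}\right) - 398922 = \sqrt{22663} - 398922 = -398922 + \sqrt{22663}$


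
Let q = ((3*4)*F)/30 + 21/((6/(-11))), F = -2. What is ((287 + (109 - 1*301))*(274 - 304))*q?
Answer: 112005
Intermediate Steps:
q = -393/10 (q = ((3*4)*(-2))/30 + 21/((6/(-11))) = (12*(-2))*(1/30) + 21/((6*(-1/11))) = -24*1/30 + 21/(-6/11) = -⅘ + 21*(-11/6) = -⅘ - 77/2 = -393/10 ≈ -39.300)
((287 + (109 - 1*301))*(274 - 304))*q = ((287 + (109 - 1*301))*(274 - 304))*(-393/10) = ((287 + (109 - 301))*(-30))*(-393/10) = ((287 - 192)*(-30))*(-393/10) = (95*(-30))*(-393/10) = -2850*(-393/10) = 112005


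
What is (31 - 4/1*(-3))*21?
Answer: 903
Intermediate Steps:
(31 - 4/1*(-3))*21 = (31 - 4*1*(-3))*21 = (31 - 4*(-3))*21 = (31 + 12)*21 = 43*21 = 903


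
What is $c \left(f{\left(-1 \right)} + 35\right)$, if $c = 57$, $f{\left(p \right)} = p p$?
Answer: $2052$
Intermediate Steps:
$f{\left(p \right)} = p^{2}$
$c \left(f{\left(-1 \right)} + 35\right) = 57 \left(\left(-1\right)^{2} + 35\right) = 57 \left(1 + 35\right) = 57 \cdot 36 = 2052$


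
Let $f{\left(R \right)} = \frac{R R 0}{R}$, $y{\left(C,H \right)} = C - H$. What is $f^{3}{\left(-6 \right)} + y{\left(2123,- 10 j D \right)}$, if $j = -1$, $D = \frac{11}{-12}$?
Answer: $\frac{12793}{6} \approx 2132.2$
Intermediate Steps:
$D = - \frac{11}{12}$ ($D = 11 \left(- \frac{1}{12}\right) = - \frac{11}{12} \approx -0.91667$)
$f{\left(R \right)} = 0$ ($f{\left(R \right)} = \frac{R^{2} \cdot 0}{R} = \frac{0}{R} = 0$)
$f^{3}{\left(-6 \right)} + y{\left(2123,- 10 j D \right)} = 0^{3} + \left(2123 - \left(-10\right) \left(-1\right) \left(- \frac{11}{12}\right)\right) = 0 + \left(2123 - 10 \left(- \frac{11}{12}\right)\right) = 0 + \left(2123 - - \frac{55}{6}\right) = 0 + \left(2123 + \frac{55}{6}\right) = 0 + \frac{12793}{6} = \frac{12793}{6}$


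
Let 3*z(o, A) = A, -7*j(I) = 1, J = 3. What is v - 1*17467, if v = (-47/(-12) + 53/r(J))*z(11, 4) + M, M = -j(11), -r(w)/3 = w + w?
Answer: -3300991/189 ≈ -17466.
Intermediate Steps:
j(I) = -⅐ (j(I) = -⅐*1 = -⅐)
r(w) = -6*w (r(w) = -3*(w + w) = -6*w)
z(o, A) = A/3
M = ⅐ (M = -1*(-⅐) = ⅐ ≈ 0.14286)
v = 272/189 (v = (-47/(-12) + 53/((-6*3)))*((⅓)*4) + ⅐ = (-47*(-1/12) + 53/(-18))*(4/3) + ⅐ = (47/12 + 53*(-1/18))*(4/3) + ⅐ = (47/12 - 53/18)*(4/3) + ⅐ = (35/36)*(4/3) + ⅐ = 35/27 + ⅐ = 272/189 ≈ 1.4392)
v - 1*17467 = 272/189 - 1*17467 = 272/189 - 17467 = -3300991/189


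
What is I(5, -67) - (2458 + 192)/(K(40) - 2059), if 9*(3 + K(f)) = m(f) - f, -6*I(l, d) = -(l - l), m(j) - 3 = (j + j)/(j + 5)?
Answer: 214650/167339 ≈ 1.2827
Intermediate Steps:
m(j) = 3 + 2*j/(5 + j) (m(j) = 3 + (j + j)/(j + 5) = 3 + (2*j)/(5 + j) = 3 + 2*j/(5 + j))
I(l, d) = 0 (I(l, d) = -(-1)*(l - l)/6 = -(-1)*0/6 = -⅙*0 = 0)
K(f) = -3 - f/9 + 5*(3 + f)/(9*(5 + f)) (K(f) = -3 + (5*(3 + f)/(5 + f) - f)/9 = -3 + (-f + 5*(3 + f)/(5 + f))/9 = -3 + (-f/9 + 5*(3 + f)/(9*(5 + f))) = -3 - f/9 + 5*(3 + f)/(9*(5 + f)))
I(5, -67) - (2458 + 192)/(K(40) - 2059) = 0 - (2458 + 192)/((-120 - 1*40² - 27*40)/(9*(5 + 40)) - 2059) = 0 - 2650/((⅑)*(-120 - 1*1600 - 1080)/45 - 2059) = 0 - 2650/((⅑)*(1/45)*(-120 - 1600 - 1080) - 2059) = 0 - 2650/((⅑)*(1/45)*(-2800) - 2059) = 0 - 2650/(-560/81 - 2059) = 0 - 2650/(-167339/81) = 0 - 2650*(-81)/167339 = 0 - 1*(-214650/167339) = 0 + 214650/167339 = 214650/167339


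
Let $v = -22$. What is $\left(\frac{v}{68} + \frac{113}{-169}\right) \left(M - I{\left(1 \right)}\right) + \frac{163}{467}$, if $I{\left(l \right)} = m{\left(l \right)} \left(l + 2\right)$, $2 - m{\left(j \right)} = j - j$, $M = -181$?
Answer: $\frac{29341131}{157846} \approx 185.88$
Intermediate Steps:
$m{\left(j \right)} = 2$ ($m{\left(j \right)} = 2 - \left(j - j\right) = 2 - 0 = 2 + 0 = 2$)
$I{\left(l \right)} = 4 + 2 l$ ($I{\left(l \right)} = 2 \left(l + 2\right) = 2 \left(2 + l\right) = 4 + 2 l$)
$\left(\frac{v}{68} + \frac{113}{-169}\right) \left(M - I{\left(1 \right)}\right) + \frac{163}{467} = \left(- \frac{22}{68} + \frac{113}{-169}\right) \left(-181 - \left(4 + 2 \cdot 1\right)\right) + \frac{163}{467} = \left(\left(-22\right) \frac{1}{68} + 113 \left(- \frac{1}{169}\right)\right) \left(-181 - \left(4 + 2\right)\right) + 163 \cdot \frac{1}{467} = \left(- \frac{11}{34} - \frac{113}{169}\right) \left(-181 - 6\right) + \frac{163}{467} = - \frac{5701 \left(-181 - 6\right)}{5746} + \frac{163}{467} = \left(- \frac{5701}{5746}\right) \left(-187\right) + \frac{163}{467} = \frac{62711}{338} + \frac{163}{467} = \frac{29341131}{157846}$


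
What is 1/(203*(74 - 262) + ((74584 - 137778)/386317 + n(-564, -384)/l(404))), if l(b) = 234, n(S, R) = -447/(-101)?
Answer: -3043405326/116148961142563 ≈ -2.6203e-5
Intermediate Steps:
n(S, R) = 447/101 (n(S, R) = -447*(-1/101) = 447/101)
1/(203*(74 - 262) + ((74584 - 137778)/386317 + n(-564, -384)/l(404))) = 1/(203*(74 - 262) + ((74584 - 137778)/386317 + (447/101)/234)) = 1/(203*(-188) + (-63194*1/386317 + (447/101)*(1/234))) = 1/(-38164 + (-63194/386317 + 149/7878)) = 1/(-38164 - 440281099/3043405326) = 1/(-116148961142563/3043405326) = -3043405326/116148961142563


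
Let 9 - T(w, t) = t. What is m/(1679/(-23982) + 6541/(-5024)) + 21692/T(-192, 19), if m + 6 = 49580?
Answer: -15828809219114/413253895 ≈ -38303.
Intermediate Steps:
T(w, t) = 9 - t
m = 49574 (m = -6 + 49580 = 49574)
m/(1679/(-23982) + 6541/(-5024)) + 21692/T(-192, 19) = 49574/(1679/(-23982) + 6541/(-5024)) + 21692/(9 - 1*19) = 49574/(1679*(-1/23982) + 6541*(-1/5024)) + 21692/(9 - 19) = 49574/(-1679/23982 - 6541/5024) + 21692/(-10) = 49574/(-82650779/60242784) + 21692*(-⅒) = 49574*(-60242784/82650779) - 10846/5 = -2986475774016/82650779 - 10846/5 = -15828809219114/413253895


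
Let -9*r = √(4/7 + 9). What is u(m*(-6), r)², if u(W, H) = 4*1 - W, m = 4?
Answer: 784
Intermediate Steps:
r = -√469/63 (r = -√(4/7 + 9)/9 = -√469/63 ≈ -0.34375)
u(W, H) = 4 - W
u(m*(-6), r)² = (4 - 4*(-6))² = (4 - 1*(-24))² = (4 + 24)² = 28² = 784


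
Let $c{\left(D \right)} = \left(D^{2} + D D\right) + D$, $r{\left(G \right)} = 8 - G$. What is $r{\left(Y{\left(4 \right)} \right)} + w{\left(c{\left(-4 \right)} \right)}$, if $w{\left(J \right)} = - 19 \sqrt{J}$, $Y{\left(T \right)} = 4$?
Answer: $4 - 38 \sqrt{7} \approx -96.539$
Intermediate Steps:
$c{\left(D \right)} = D + 2 D^{2}$ ($c{\left(D \right)} = \left(D^{2} + D^{2}\right) + D = 2 D^{2} + D = D + 2 D^{2}$)
$r{\left(Y{\left(4 \right)} \right)} + w{\left(c{\left(-4 \right)} \right)} = \left(8 - 4\right) - 19 \sqrt{- 4 \left(1 + 2 \left(-4\right)\right)} = \left(8 - 4\right) - 19 \sqrt{- 4 \left(1 - 8\right)} = 4 - 19 \sqrt{\left(-4\right) \left(-7\right)} = 4 - 19 \sqrt{28} = 4 - 19 \cdot 2 \sqrt{7} = 4 - 38 \sqrt{7}$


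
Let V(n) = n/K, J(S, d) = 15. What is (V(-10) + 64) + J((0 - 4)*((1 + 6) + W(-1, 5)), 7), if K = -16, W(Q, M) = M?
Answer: 637/8 ≈ 79.625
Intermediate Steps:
V(n) = -n/16 (V(n) = n/(-16) = n*(-1/16) = -n/16)
(V(-10) + 64) + J((0 - 4)*((1 + 6) + W(-1, 5)), 7) = (-1/16*(-10) + 64) + 15 = (5/8 + 64) + 15 = 517/8 + 15 = 637/8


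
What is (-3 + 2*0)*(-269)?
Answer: 807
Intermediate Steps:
(-3 + 2*0)*(-269) = (-3 + 0)*(-269) = -3*(-269) = 807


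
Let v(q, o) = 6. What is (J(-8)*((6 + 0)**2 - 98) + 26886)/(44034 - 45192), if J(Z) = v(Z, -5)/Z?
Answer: -17955/772 ≈ -23.258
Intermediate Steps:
J(Z) = 6/Z
(J(-8)*((6 + 0)**2 - 98) + 26886)/(44034 - 45192) = ((6/(-8))*((6 + 0)**2 - 98) + 26886)/(44034 - 45192) = ((6*(-1/8))*(6**2 - 98) + 26886)/(-1158) = (-3*(36 - 98)/4 + 26886)*(-1/1158) = (-3/4*(-62) + 26886)*(-1/1158) = (93/2 + 26886)*(-1/1158) = (53865/2)*(-1/1158) = -17955/772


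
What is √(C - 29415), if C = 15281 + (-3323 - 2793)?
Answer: 45*I*√10 ≈ 142.3*I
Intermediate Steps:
C = 9165 (C = 15281 - 6116 = 9165)
√(C - 29415) = √(9165 - 29415) = √(-20250) = 45*I*√10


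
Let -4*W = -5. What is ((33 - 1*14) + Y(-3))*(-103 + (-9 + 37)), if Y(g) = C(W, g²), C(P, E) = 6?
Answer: -1875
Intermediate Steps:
W = 5/4 (W = -¼*(-5) = 5/4 ≈ 1.2500)
Y(g) = 6
((33 - 1*14) + Y(-3))*(-103 + (-9 + 37)) = ((33 - 1*14) + 6)*(-103 + (-9 + 37)) = ((33 - 14) + 6)*(-103 + 28) = (19 + 6)*(-75) = 25*(-75) = -1875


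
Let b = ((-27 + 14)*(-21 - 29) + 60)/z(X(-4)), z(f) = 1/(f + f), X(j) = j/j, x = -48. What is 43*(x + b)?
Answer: 58996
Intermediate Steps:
X(j) = 1
z(f) = 1/(2*f)
b = 1420 (b = ((-27 + 14)*(-21 - 29) + 60)/(((1/2)/1)) = (-13*(-50) + 60)/(((1/2)*1)) = (650 + 60)/(1/2) = 710*2 = 1420)
43*(x + b) = 43*(-48 + 1420) = 43*1372 = 58996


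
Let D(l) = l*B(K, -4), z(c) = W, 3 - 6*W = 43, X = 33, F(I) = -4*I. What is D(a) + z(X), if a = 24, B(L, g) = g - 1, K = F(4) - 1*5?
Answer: -380/3 ≈ -126.67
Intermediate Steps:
K = -21 (K = -4*4 - 1*5 = -16 - 5 = -21)
B(L, g) = -1 + g
W = -20/3 (W = ½ - ⅙*43 = ½ - 43/6 = -20/3 ≈ -6.6667)
z(c) = -20/3
D(l) = -5*l (D(l) = l*(-1 - 4) = l*(-5) = -5*l)
D(a) + z(X) = -5*24 - 20/3 = -120 - 20/3 = -380/3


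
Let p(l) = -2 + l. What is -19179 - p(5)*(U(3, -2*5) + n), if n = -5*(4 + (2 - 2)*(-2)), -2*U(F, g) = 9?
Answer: -38211/2 ≈ -19106.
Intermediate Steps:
U(F, g) = -9/2 (U(F, g) = -½*9 = -9/2)
n = -20 (n = -5*(4 + 0*(-2)) = -5*(4 + 0) = -5*4 = -20)
-19179 - p(5)*(U(3, -2*5) + n) = -19179 - (-2 + 5)*(-9/2 - 20) = -19179 - 3*(-49)/2 = -19179 - 1*(-147/2) = -19179 + 147/2 = -38211/2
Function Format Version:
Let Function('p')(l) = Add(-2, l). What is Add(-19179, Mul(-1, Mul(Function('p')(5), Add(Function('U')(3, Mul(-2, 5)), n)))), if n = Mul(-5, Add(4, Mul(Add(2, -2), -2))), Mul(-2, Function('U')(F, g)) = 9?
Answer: Rational(-38211, 2) ≈ -19106.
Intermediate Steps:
Function('U')(F, g) = Rational(-9, 2) (Function('U')(F, g) = Mul(Rational(-1, 2), 9) = Rational(-9, 2))
n = -20 (n = Mul(-5, Add(4, Mul(0, -2))) = Mul(-5, Add(4, 0)) = Mul(-5, 4) = -20)
Add(-19179, Mul(-1, Mul(Function('p')(5), Add(Function('U')(3, Mul(-2, 5)), n)))) = Add(-19179, Mul(-1, Mul(Add(-2, 5), Add(Rational(-9, 2), -20)))) = Add(-19179, Mul(-1, Mul(3, Rational(-49, 2)))) = Add(-19179, Mul(-1, Rational(-147, 2))) = Add(-19179, Rational(147, 2)) = Rational(-38211, 2)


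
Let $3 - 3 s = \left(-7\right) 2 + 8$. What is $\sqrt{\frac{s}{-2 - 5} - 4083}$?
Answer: $\frac{6 i \sqrt{5558}}{7} \approx 63.902 i$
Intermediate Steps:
$s = 3$ ($s = 1 - \frac{\left(-7\right) 2 + 8}{3} = 1 - \frac{-14 + 8}{3} = 1 - -2 = 1 + 2 = 3$)
$\sqrt{\frac{s}{-2 - 5} - 4083} = \sqrt{\frac{3}{-2 - 5} - 4083} = \sqrt{\frac{3}{-7} - 4083} = \sqrt{3 \left(- \frac{1}{7}\right) - 4083} = \sqrt{- \frac{3}{7} - 4083} = \sqrt{- \frac{28584}{7}} = \frac{6 i \sqrt{5558}}{7}$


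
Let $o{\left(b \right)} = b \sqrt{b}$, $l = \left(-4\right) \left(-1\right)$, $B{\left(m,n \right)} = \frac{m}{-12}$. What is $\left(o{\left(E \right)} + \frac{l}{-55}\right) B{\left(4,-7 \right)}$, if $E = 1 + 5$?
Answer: $\frac{4}{165} - 2 \sqrt{6} \approx -4.8747$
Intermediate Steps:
$B{\left(m,n \right)} = - \frac{m}{12}$ ($B{\left(m,n \right)} = m \left(- \frac{1}{12}\right) = - \frac{m}{12}$)
$E = 6$
$l = 4$
$o{\left(b \right)} = b^{\frac{3}{2}}$
$\left(o{\left(E \right)} + \frac{l}{-55}\right) B{\left(4,-7 \right)} = \left(6^{\frac{3}{2}} + \frac{4}{-55}\right) \left(\left(- \frac{1}{12}\right) 4\right) = \left(6 \sqrt{6} + 4 \left(- \frac{1}{55}\right)\right) \left(- \frac{1}{3}\right) = \left(6 \sqrt{6} - \frac{4}{55}\right) \left(- \frac{1}{3}\right) = \left(- \frac{4}{55} + 6 \sqrt{6}\right) \left(- \frac{1}{3}\right) = \frac{4}{165} - 2 \sqrt{6}$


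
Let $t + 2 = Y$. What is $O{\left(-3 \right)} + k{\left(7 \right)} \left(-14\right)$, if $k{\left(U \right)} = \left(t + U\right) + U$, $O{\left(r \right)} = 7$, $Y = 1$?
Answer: $-175$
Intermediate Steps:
$t = -1$ ($t = -2 + 1 = -1$)
$k{\left(U \right)} = -1 + 2 U$ ($k{\left(U \right)} = \left(-1 + U\right) + U = -1 + 2 U$)
$O{\left(-3 \right)} + k{\left(7 \right)} \left(-14\right) = 7 + \left(-1 + 2 \cdot 7\right) \left(-14\right) = 7 + \left(-1 + 14\right) \left(-14\right) = 7 + 13 \left(-14\right) = 7 - 182 = -175$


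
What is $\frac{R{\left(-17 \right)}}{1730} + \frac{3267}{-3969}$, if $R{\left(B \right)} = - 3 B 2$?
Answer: $- \frac{97168}{127155} \approx -0.76417$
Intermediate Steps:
$R{\left(B \right)} = - 6 B$
$\frac{R{\left(-17 \right)}}{1730} + \frac{3267}{-3969} = \frac{\left(-6\right) \left(-17\right)}{1730} + \frac{3267}{-3969} = 102 \cdot \frac{1}{1730} + 3267 \left(- \frac{1}{3969}\right) = \frac{51}{865} - \frac{121}{147} = - \frac{97168}{127155}$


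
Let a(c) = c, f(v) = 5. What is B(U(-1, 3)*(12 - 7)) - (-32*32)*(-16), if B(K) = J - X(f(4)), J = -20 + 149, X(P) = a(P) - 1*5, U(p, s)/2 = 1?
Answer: -16255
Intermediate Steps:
U(p, s) = 2 (U(p, s) = 2*1 = 2)
X(P) = -5 + P (X(P) = P - 1*5 = P - 5 = -5 + P)
J = 129
B(K) = 129 (B(K) = 129 - (-5 + 5) = 129 - 1*0 = 129 + 0 = 129)
B(U(-1, 3)*(12 - 7)) - (-32*32)*(-16) = 129 - (-32*32)*(-16) = 129 - (-1024)*(-16) = 129 - 1*16384 = 129 - 16384 = -16255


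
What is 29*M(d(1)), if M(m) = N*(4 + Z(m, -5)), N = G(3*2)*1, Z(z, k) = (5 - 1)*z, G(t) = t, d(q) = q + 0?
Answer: 1392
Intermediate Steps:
d(q) = q
Z(z, k) = 4*z
N = 6 (N = (3*2)*1 = 6*1 = 6)
M(m) = 24 + 24*m (M(m) = 6*(4 + 4*m) = 24 + 24*m)
29*M(d(1)) = 29*(24 + 24*1) = 29*(24 + 24) = 29*48 = 1392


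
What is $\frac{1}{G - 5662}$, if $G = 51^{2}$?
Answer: $- \frac{1}{3061} \approx -0.00032669$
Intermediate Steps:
$G = 2601$
$\frac{1}{G - 5662} = \frac{1}{2601 - 5662} = \frac{1}{-3061} = - \frac{1}{3061}$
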